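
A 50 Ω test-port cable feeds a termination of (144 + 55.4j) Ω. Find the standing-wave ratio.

Γ = (Z_L − Z_0)/(Z_L + Z_0) = (94 + j55.4)/(194 + j55.4)
|Γ| = 109/202 = 0.541
VSWR = (1 + |Γ|)/(1 − |Γ|) = 1.54/0.459

VSWR ≈ 3.36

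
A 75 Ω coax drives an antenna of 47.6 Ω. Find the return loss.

Γ = (47.6 − 75)/(47.6 + 75) = -0.223
RL = −20·log₁₀|Γ| = −20·log₁₀(0.223)

RL ≈ 13 dB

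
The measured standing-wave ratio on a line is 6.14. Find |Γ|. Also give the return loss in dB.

|Γ| ≈ 0.72; return loss ≈ 2.85 dB

|Γ| = (S − 1)/(S + 1) = (6.14 − 1)/(6.14 + 1) = 5.14/7.14
RL = −20·log₁₀|Γ| = −20·log₁₀(0.72)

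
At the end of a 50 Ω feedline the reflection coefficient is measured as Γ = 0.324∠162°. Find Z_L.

Z_L ≈ 26 + j5.82 Ω

Z_L = Z_0·(1 + Γ)/(1 − Γ) = 50·(0.692 + j0.1)/(1.31 − j0.1)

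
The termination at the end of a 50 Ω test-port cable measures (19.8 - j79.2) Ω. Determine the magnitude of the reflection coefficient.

|Γ| ≈ 0.803

Γ = (Z_L − Z_0)/(Z_L + Z_0) = (-30.2 − j79.2)/(69.8 − j79.2)
|Γ| = 84.8/106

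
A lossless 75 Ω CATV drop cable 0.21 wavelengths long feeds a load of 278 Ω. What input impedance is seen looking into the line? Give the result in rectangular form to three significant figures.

Z_in ≈ 21.5 − j17.8 Ω

βl = 2π × 0.21 = 75.6°
tan(βl) = tan(75.6°) = 3.89
Z_in = Z_0·(Z_L + jZ_0·tanβl)/(Z_0 + jZ_L·tanβl)
     = 75·(278 + j292)/(75 + j1080)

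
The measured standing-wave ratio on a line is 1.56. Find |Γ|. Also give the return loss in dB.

|Γ| ≈ 0.219; return loss ≈ 13.2 dB

|Γ| = (S − 1)/(S + 1) = (1.56 − 1)/(1.56 + 1) = 0.56/2.56
RL = −20·log₁₀|Γ| = −20·log₁₀(0.219)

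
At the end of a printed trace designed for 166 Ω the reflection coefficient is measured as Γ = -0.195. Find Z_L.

Z_L = Z_0·(1 + Γ)/(1 − Γ) = 166·(0.805)/(1.2)

Z_L ≈ 112 Ω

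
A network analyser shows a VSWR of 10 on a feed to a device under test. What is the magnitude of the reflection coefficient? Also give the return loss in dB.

|Γ| = (S − 1)/(S + 1) = (10 − 1)/(10 + 1) = 9/11
RL = −20·log₁₀|Γ| = −20·log₁₀(0.818)

|Γ| ≈ 0.818; return loss ≈ 1.74 dB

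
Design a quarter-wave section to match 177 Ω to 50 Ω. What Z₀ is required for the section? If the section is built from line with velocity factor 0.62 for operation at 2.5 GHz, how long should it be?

Z_qwt = √(Z_0·R_L) = √(50 × 177) = √8850
λ = 0.62·c/f = 0.0744 m, so l = λ/4 = 0.0186 m

Z_qwt ≈ 94.1 Ω; length ≈ 1.86 cm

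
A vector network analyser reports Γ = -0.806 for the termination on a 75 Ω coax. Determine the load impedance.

Z_L ≈ 8.06 Ω

Z_L = Z_0·(1 + Γ)/(1 − Γ) = 75·(0.194)/(1.81)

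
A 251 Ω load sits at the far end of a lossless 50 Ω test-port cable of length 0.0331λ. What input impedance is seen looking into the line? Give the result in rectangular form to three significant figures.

βl = 2π × 0.0331 = 11.9°
tan(βl) = tan(11.9°) = 0.211
Z_in = Z_0·(Z_L + jZ_0·tanβl)/(Z_0 + jZ_L·tanβl)
     = 50·(251 + j10.6)/(50 + j53)

Z_in ≈ 124 − j120 Ω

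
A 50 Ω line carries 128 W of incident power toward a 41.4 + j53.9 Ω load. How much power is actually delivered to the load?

P_delivered ≈ 94.1 W

|Γ| = |(-8.6 + j53.9)/(91.4 + j53.9)| = 0.514
|Γ|² = 0.265
P_refl = |Γ|²·P_inc = 33.9 W, P_del = (1 − |Γ|²)·P_inc = 94.1 W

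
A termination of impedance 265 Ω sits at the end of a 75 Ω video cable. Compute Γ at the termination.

Γ = 0.559

Γ = (Z_L − Z_0)/(Z_L + Z_0) = (265 − 75)/(265 + 75) = 190/340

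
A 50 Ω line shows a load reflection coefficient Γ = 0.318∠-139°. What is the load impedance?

Z_L ≈ 28.4 − j13.2 Ω

Z_L = Z_0·(1 + Γ)/(1 − Γ) = 50·(0.76 − j0.209)/(1.24 + j0.209)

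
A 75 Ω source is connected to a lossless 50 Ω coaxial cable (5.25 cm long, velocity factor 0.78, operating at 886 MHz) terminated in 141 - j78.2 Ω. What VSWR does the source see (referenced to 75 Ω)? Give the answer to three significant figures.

VSWR ≈ 5.59

λ = v/f = 0.78·c / 886 MHz = 0.264 m
βl = 2π·l/λ = 2π × 0.199 = 71.6°
tan(βl) = 3
Z_in = Z_0·(Z_L + jZ_0·tanβl)/(Z_0 + jZ_L·tanβl) = 13.6 − j7.55 Ω
Γ_s = (Z_in − Z_s)/(Z_in + Z_s) = (-61.4 − j7.55)/(88.6 − j7.55), |Γ_s| = 0.696
VSWR = (1 + |Γ_s|)/(1 − |Γ_s|)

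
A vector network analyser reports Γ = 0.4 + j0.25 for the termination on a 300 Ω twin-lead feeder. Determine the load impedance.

Z_L = Z_0·(1 + Γ)/(1 − Γ) = 300·(1.4 + j0.25)/(0.6 − j0.25)

Z_L ≈ 552 + j355 Ω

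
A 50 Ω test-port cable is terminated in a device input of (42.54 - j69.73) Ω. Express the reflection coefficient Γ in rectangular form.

Γ = (Z_L − Z_0)/(Z_L + Z_0) = (-7.46 − j69.73)/(92.54 − j69.73)

Γ ≈ 0.311 − j0.519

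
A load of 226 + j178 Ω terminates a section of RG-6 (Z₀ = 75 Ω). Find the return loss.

RL ≈ 3.51 dB

Γ = (151 + j178)/(301 + j178), |Γ| = 0.668
RL = −20·log₁₀|Γ| = −20·log₁₀(0.668)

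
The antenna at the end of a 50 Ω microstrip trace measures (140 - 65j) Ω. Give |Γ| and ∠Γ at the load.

Γ = (Z_L − Z_0)/(Z_L + Z_0) = (90 − j65)/(190 − j65)
|Γ| = 111/201 = 0.553

Γ ≈ 0.553 ∠ -17°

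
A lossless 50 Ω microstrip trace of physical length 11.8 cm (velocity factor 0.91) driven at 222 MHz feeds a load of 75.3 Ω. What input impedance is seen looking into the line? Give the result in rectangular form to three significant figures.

λ = v/f = 0.91·c / 222 MHz = 1.23 m
βl = 2π·l/λ = 2π × 0.096 = 34.5°
tan(βl) = tan(34.5°) = 0.688
Z_in = Z_0·(Z_L + jZ_0·tanβl)/(Z_0 + jZ_L·tanβl)
     = 50·(75.3 + j34.4)/(50 + j51.8)

Z_in ≈ 53.5 − j21 Ω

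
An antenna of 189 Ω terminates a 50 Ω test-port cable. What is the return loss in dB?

RL ≈ 4.71 dB

Γ = (189 − 50)/(189 + 50) = 0.582
RL = −20·log₁₀|Γ| = −20·log₁₀(0.582)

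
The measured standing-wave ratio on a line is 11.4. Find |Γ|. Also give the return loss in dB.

|Γ| = (S − 1)/(S + 1) = (11.4 − 1)/(11.4 + 1) = 10.4/12.4
RL = −20·log₁₀|Γ| = −20·log₁₀(0.839)

|Γ| ≈ 0.839; return loss ≈ 1.53 dB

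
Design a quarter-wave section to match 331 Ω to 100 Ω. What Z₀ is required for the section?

Z_qwt ≈ 182 Ω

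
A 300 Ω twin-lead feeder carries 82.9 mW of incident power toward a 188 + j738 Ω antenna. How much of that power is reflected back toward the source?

|Γ| = |(-112 + j738)/(488 + j738)| = 0.844
|Γ|² = 0.712
P_refl = |Γ|²·P_inc = 59 mW, P_del = (1 − |Γ|²)·P_inc = 23.9 mW

P_reflected ≈ 59 mW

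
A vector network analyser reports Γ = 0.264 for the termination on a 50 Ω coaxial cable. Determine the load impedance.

Z_L = Z_0·(1 + Γ)/(1 − Γ) = 50·(1.26)/(0.736)

Z_L ≈ 85.9 Ω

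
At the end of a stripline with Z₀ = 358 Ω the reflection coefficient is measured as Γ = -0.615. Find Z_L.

Z_L ≈ 85.3 Ω

Z_L = Z_0·(1 + Γ)/(1 − Γ) = 358·(0.385)/(1.61)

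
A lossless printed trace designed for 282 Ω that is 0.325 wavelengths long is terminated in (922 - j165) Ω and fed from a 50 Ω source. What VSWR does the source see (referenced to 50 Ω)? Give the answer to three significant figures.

βl = 2π × 0.325 = 117°
tan(βl) = -1.96
Z_in = Z_0·(Z_L + jZ_0·tanβl)/(Z_0 + jZ_L·tanβl) = 109 + j146 Ω
Γ_s = (Z_in − Z_s)/(Z_in + Z_s) = (58.6 + j146)/(159 + j146), |Γ_s| = 0.73
VSWR = (1 + |Γ_s|)/(1 − |Γ_s|)

VSWR ≈ 6.41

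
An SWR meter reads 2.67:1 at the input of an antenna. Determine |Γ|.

|Γ| = (S − 1)/(S + 1) = (2.67 − 1)/(2.67 + 1) = 1.67/3.67

|Γ| ≈ 0.455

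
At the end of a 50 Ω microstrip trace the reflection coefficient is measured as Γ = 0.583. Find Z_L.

Z_L ≈ 190 Ω

Z_L = Z_0·(1 + Γ)/(1 − Γ) = 50·(1.58)/(0.417)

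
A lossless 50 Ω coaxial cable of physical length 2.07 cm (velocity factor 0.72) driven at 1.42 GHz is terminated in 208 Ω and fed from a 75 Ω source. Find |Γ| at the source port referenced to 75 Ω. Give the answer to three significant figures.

λ = v/f = 0.72·c / 1.42 GHz = 0.152 m
βl = 2π·l/λ = 2π × 0.136 = 49°
tan(βl) = 1.15
Z_in = Z_0·(Z_L + jZ_0·tanβl)/(Z_0 + jZ_L·tanβl) = 20.2 − j39.3 Ω
Γ_s = (Z_in − Z_s)/(Z_in + Z_s) = (-54.8 − j39.3)/(95.2 − j39.3), |Γ_s| = 0.654

|Γ| ≈ 0.654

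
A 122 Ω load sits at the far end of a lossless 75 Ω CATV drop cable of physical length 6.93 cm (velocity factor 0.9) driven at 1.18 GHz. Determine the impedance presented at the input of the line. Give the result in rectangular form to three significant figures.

λ = v/f = 0.9·c / 1.18 GHz = 0.229 m
βl = 2π·l/λ = 2π × 0.303 = 109°
tan(βl) = tan(109°) = -2.9
Z_in = Z_0·(Z_L + jZ_0·tanβl)/(Z_0 + jZ_L·tanβl)
     = 75·(122 − j217)/(75 − j354)

Z_in ≈ 49.4 + j15.4 Ω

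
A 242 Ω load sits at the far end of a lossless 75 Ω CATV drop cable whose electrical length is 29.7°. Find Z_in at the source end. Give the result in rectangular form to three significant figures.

tan(βl) = tan(29.7°) = 0.57
Z_in = Z_0·(Z_L + jZ_0·tanβl)/(Z_0 + jZ_L·tanβl)
     = 75·(242 + j42.8)/(75 + j138)

Z_in ≈ 73.1 − j91.8 Ω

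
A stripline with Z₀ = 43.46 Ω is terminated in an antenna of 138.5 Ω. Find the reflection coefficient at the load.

Γ = (Z_L − Z_0)/(Z_L + Z_0) = (138.5 − 43.46)/(138.5 + 43.46) = 95.04/182

Γ = 0.522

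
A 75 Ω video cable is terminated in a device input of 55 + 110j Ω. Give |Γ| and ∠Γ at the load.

Γ ≈ 0.657 ∠ 60.1°

Γ = (Z_L − Z_0)/(Z_L + Z_0) = (-20 + j110)/(130 + j110)
|Γ| = 112/170 = 0.657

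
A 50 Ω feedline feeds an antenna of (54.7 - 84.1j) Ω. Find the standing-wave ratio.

VSWR ≈ 4.37

Γ = (Z_L − Z_0)/(Z_L + Z_0) = (4.7 − j84.1)/(104.7 − j84.1)
|Γ| = 84.2/134 = 0.627
VSWR = (1 + |Γ|)/(1 − |Γ|) = 1.63/0.373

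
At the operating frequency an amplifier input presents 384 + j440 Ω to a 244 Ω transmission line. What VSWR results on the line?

VSWR ≈ 4.03

Γ = (Z_L − Z_0)/(Z_L + Z_0) = (140 + j440)/(628 + j440)
|Γ| = 462/767 = 0.602
VSWR = (1 + |Γ|)/(1 − |Γ|) = 1.6/0.398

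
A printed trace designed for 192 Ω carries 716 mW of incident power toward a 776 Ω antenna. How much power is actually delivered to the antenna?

Γ = (776 − 192)/(776 + 192) = 0.603
|Γ|² = 0.364
P_refl = |Γ|²·P_inc = 261 mW, P_del = (1 − |Γ|²)·P_inc = 455 mW

P_delivered ≈ 455 mW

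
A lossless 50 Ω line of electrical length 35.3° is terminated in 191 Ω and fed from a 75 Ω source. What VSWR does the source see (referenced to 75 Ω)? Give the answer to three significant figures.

tan(βl) = 0.708
Z_in = Z_0·(Z_L + jZ_0·tanβl)/(Z_0 + jZ_L·tanβl) = 34.5 − j57.9 Ω
Γ_s = (Z_in − Z_s)/(Z_in + Z_s) = (-40.5 − j57.9)/(109 − j57.9), |Γ_s| = 0.57
VSWR = (1 + |Γ_s|)/(1 − |Γ_s|)

VSWR ≈ 3.66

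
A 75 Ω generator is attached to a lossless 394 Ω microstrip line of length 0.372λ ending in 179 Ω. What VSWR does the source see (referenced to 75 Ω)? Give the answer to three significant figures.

βl = 2π × 0.372 = 134°
tan(βl) = -1.04
Z_in = Z_0·(Z_L + jZ_0·tanβl)/(Z_0 + jZ_L·tanβl) = 304 − j266 Ω
Γ_s = (Z_in − Z_s)/(Z_in + Z_s) = (229 − j266)/(379 − j266), |Γ_s| = 0.758
VSWR = (1 + |Γ_s|)/(1 − |Γ_s|)

VSWR ≈ 7.26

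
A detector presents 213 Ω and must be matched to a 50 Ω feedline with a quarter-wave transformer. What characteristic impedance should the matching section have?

Z_qwt ≈ 103 Ω

Z_qwt = √(Z_0·R_L) = √(50 × 213) = √10650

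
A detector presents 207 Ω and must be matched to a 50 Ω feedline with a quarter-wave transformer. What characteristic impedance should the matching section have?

Z_qwt = √(Z_0·R_L) = √(50 × 207) = √10350

Z_qwt ≈ 102 Ω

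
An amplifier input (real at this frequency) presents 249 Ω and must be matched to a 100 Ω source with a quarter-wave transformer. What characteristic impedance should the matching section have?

Z_qwt ≈ 158 Ω

Z_qwt = √(Z_0·R_L) = √(100 × 249) = √24900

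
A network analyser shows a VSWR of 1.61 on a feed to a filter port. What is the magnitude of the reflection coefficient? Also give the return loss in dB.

|Γ| = (S − 1)/(S + 1) = (1.61 − 1)/(1.61 + 1) = 0.61/2.61
RL = −20·log₁₀|Γ| = −20·log₁₀(0.234)

|Γ| ≈ 0.234; return loss ≈ 12.6 dB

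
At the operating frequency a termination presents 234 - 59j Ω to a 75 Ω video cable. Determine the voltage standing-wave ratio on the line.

VSWR ≈ 3.34

Γ = (Z_L − Z_0)/(Z_L + Z_0) = (159 − j59)/(309 − j59)
|Γ| = 170/315 = 0.539
VSWR = (1 + |Γ|)/(1 − |Γ|) = 1.54/0.461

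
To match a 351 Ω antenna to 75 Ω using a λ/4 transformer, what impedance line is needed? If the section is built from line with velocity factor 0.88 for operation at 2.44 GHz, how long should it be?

Z_qwt ≈ 162 Ω; length ≈ 2.7 cm

Z_qwt = √(Z_0·R_L) = √(75 × 351) = √26320
λ = 0.88·c/f = 0.108 m, so l = λ/4 = 0.027 m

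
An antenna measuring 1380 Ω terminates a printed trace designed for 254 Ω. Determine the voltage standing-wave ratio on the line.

For a purely resistive load, VSWR = R_L/Z_0 or Z_0/R_L (whichever > 1) = 1380/254

VSWR ≈ 5.43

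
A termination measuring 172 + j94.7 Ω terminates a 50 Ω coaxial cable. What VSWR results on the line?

Γ = (Z_L − Z_0)/(Z_L + Z_0) = (122 + j94.7)/(222 + j94.7)
|Γ| = 154/241 = 0.64
VSWR = (1 + |Γ|)/(1 − |Γ|) = 1.64/0.36

VSWR ≈ 4.55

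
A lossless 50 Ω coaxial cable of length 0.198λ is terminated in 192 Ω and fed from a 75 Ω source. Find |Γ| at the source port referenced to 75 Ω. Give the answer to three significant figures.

βl = 2π × 0.198 = 71.3°
tan(βl) = 2.95
Z_in = Z_0·(Z_L + jZ_0·tanβl)/(Z_0 + jZ_L·tanβl) = 14.4 − j15.7 Ω
Γ_s = (Z_in − Z_s)/(Z_in + Z_s) = (-60.6 − j15.7)/(89.4 − j15.7), |Γ_s| = 0.69

|Γ| ≈ 0.69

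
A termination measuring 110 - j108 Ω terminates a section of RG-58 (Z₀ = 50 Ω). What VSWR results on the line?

VSWR ≈ 4.56

Γ = (Z_L − Z_0)/(Z_L + Z_0) = (60 − j108)/(160 − j108)
|Γ| = 124/193 = 0.64
VSWR = (1 + |Γ|)/(1 − |Γ|) = 1.64/0.36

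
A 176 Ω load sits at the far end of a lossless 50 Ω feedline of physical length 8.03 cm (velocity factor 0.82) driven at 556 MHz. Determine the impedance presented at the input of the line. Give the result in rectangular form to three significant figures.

λ = v/f = 0.82·c / 556 MHz = 0.442 m
βl = 2π·l/λ = 2π × 0.181 = 65.3°
tan(βl) = tan(65.3°) = 2.18
Z_in = Z_0·(Z_L + jZ_0·tanβl)/(Z_0 + jZ_L·tanβl)
     = 50·(176 + j109)/(50 + j383)

Z_in ≈ 16.9 − j20.8 Ω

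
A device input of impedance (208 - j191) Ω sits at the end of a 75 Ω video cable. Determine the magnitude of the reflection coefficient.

Γ = (Z_L − Z_0)/(Z_L + Z_0) = (133 − j191)/(283 − j191)
|Γ| = 233/341

|Γ| ≈ 0.682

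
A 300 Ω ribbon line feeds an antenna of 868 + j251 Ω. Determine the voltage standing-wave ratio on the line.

Γ = (Z_L − Z_0)/(Z_L + Z_0) = (568 + j251)/(1168 + j251)
|Γ| = 621/1190 = 0.52
VSWR = (1 + |Γ|)/(1 − |Γ|) = 1.52/0.48

VSWR ≈ 3.16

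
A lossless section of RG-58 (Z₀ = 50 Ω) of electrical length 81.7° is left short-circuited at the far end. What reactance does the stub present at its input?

tan(βl) = 6.85
For a short-circuited stub, Z_in = jZ_0·tan(βl)

X_in ≈ 343 Ω (inductive)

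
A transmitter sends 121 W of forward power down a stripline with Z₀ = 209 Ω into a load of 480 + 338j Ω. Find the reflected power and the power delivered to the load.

P_reflected ≈ 38.6 W; P_delivered ≈ 82.4 W

|Γ| = |(271 + j338)/(689 + j338)| = 0.565
|Γ|² = 0.319
P_refl = |Γ|²·P_inc = 38.6 W, P_del = (1 − |Γ|²)·P_inc = 82.4 W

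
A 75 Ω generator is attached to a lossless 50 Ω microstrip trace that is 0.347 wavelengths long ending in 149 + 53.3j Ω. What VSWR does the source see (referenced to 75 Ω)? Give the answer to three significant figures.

βl = 2π × 0.347 = 125°
tan(βl) = -1.43
Z_in = Z_0·(Z_L + jZ_0·tanβl)/(Z_0 + jZ_L·tanβl) = 18.5 + j24 Ω
Γ_s = (Z_in − Z_s)/(Z_in + Z_s) = (-56.5 + j24)/(93.5 + j24), |Γ_s| = 0.636
VSWR = (1 + |Γ_s|)/(1 − |Γ_s|)

VSWR ≈ 4.5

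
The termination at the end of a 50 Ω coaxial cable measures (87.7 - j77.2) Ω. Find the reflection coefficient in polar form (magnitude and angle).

Γ ≈ 0.544 ∠ -34.7°

Γ = (Z_L − Z_0)/(Z_L + Z_0) = (37.7 − j77.2)/(137.7 − j77.2)
|Γ| = 85.9/158 = 0.544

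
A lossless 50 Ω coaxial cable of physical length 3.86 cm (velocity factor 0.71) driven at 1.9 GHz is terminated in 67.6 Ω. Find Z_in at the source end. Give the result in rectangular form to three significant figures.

λ = v/f = 0.71·c / 1.9 GHz = 0.112 m
βl = 2π·l/λ = 2π × 0.344 = 124°
tan(βl) = tan(124°) = -1.49
Z_in = Z_0·(Z_L + jZ_0·tanβl)/(Z_0 + jZ_L·tanβl)
     = 50·(67.6 − j74.3)/(50 − j100)

Z_in ≈ 43.1 + j12.2 Ω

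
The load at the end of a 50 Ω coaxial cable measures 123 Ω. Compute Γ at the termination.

Γ = 0.422

Γ = (Z_L − Z_0)/(Z_L + Z_0) = (123 − 50)/(123 + 50) = 73/173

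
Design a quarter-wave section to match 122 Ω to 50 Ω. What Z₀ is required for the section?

Z_qwt ≈ 78.1 Ω

Z_qwt = √(Z_0·R_L) = √(50 × 122) = √6100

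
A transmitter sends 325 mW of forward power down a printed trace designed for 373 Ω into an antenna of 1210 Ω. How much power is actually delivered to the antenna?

Γ = (1210 − 373)/(1210 + 373) = 0.529
|Γ|² = 0.28
P_refl = |Γ|²·P_inc = 90.9 mW, P_del = (1 − |Γ|²)·P_inc = 234 mW

P_delivered ≈ 234 mW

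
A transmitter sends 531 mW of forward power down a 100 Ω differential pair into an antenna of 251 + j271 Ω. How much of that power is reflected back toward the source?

P_reflected ≈ 260 mW

|Γ| = |(151 + j271)/(351 + j271)| = 0.7
|Γ|² = 0.489
P_refl = |Γ|²·P_inc = 260 mW, P_del = (1 − |Γ|²)·P_inc = 271 mW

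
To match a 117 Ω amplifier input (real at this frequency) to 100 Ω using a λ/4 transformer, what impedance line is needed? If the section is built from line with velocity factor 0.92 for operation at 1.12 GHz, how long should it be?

Z_qwt = √(Z_0·R_L) = √(100 × 117) = √11700
λ = 0.92·c/f = 0.246 m, so l = λ/4 = 0.0616 m

Z_qwt ≈ 108 Ω; length ≈ 6.16 cm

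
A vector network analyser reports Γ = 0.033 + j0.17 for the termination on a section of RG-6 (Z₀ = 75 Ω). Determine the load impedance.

Z_L ≈ 75.5 + j26.5 Ω

Z_L = Z_0·(1 + Γ)/(1 − Γ) = 75·(1.03 + j0.17)/(0.967 − j0.17)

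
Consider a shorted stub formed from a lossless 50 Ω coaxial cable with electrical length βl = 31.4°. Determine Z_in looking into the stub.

Z_in ≈ +j30.5 Ω

tan(βl) = 0.61
For a shorted stub, Z_in = jZ_0·tan(βl)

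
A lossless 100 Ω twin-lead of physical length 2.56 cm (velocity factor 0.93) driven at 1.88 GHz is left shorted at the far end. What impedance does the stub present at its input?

Z_in ≈ +j189 Ω

λ = v/f = 0.93·c / 1.88 GHz = 0.148 m
βl = 2π·l/λ = 2π × 0.173 = 62.1°
tan(βl) = 1.89
For a shorted stub, Z_in = jZ_0·tan(βl)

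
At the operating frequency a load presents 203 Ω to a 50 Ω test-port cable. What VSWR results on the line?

Γ = (203 − 50)/(203 + 50) = 0.605
VSWR = (1 + 0.605)/(1 − 0.605)

VSWR ≈ 4.06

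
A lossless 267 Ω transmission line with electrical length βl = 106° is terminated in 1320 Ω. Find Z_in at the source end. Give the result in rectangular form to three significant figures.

Z_in ≈ 58.3 + j73.2 Ω

tan(βl) = tan(106°) = -3.49
Z_in = Z_0·(Z_L + jZ_0·tanβl)/(Z_0 + jZ_L·tanβl)
     = 267·(1320 − j931)/(267 − j4600)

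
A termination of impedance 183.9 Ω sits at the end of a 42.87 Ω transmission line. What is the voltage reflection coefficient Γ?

Γ = (Z_L − Z_0)/(Z_L + Z_0) = (183.9 − 42.87)/(183.9 + 42.87) = 141/226.8

Γ = 0.622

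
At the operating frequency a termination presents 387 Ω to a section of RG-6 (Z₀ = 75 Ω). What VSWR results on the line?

VSWR ≈ 5.16

For a purely resistive load, VSWR = R_L/Z_0 or Z_0/R_L (whichever > 1) = 387/75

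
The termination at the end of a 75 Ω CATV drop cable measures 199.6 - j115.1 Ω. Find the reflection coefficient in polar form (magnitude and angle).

Γ ≈ 0.57 ∠ -20°

Γ = (Z_L − Z_0)/(Z_L + Z_0) = (124.6 − j115.1)/(274.6 − j115.1)
|Γ| = 170/298 = 0.57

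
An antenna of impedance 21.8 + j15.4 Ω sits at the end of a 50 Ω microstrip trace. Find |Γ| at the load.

|Γ| ≈ 0.438

Γ = (Z_L − Z_0)/(Z_L + Z_0) = (-28.2 + j15.4)/(71.8 + j15.4)
|Γ| = 32.1/73.4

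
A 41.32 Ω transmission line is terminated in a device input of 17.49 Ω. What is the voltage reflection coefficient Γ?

Γ = -0.405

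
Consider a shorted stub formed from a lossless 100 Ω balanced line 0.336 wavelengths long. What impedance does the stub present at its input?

Z_in ≈ −j167 Ω

βl = 2π × 0.336 = 121°
tan(βl) = -1.67
For a shorted stub, Z_in = jZ_0·tan(βl)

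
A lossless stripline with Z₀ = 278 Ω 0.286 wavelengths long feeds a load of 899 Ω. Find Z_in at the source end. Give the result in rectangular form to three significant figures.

βl = 2π × 0.286 = 103°
tan(βl) = tan(103°) = -4.35
Z_in = Z_0·(Z_L + jZ_0·tanβl)/(Z_0 + jZ_L·tanβl)
     = 278·(899 − j1210)/(278 − j3910)

Z_in ≈ 90.1 + j57.6 Ω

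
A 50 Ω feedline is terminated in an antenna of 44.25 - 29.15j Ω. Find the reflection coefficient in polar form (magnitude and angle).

Γ = (Z_L − Z_0)/(Z_L + Z_0) = (-5.75 − j29.15)/(94.25 − j29.15)
|Γ| = 29.7/98.7 = 0.301

Γ ≈ 0.301 ∠ -84°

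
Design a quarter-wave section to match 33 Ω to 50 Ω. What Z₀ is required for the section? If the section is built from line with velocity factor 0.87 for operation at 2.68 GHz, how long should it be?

Z_qwt = √(Z_0·R_L) = √(50 × 33) = √1650
λ = 0.87·c/f = 0.0974 m, so l = λ/4 = 0.0243 m

Z_qwt ≈ 40.6 Ω; length ≈ 2.43 cm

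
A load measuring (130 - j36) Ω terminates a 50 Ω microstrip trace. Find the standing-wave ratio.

VSWR ≈ 2.83

Γ = (Z_L − Z_0)/(Z_L + Z_0) = (80 − j36)/(180 − j36)
|Γ| = 87.7/184 = 0.478
VSWR = (1 + |Γ|)/(1 − |Γ|) = 1.48/0.522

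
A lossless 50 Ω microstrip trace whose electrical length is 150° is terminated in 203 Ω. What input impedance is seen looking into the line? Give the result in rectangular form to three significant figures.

tan(βl) = tan(150°) = -0.577
Z_in = Z_0·(Z_L + jZ_0·tanβl)/(Z_0 + jZ_L·tanβl)
     = 50·(203 − j28.9)/(50 − j117)

Z_in ≈ 41.7 + j68.8 Ω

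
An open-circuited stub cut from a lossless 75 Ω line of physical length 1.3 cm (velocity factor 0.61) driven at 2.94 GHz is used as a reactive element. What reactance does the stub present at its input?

λ = v/f = 0.61·c / 2.94 GHz = 0.0622 m
βl = 2π·l/λ = 2π × 0.209 = 75.2°
tan(βl) = 3.78
For an open-circuited stub, Z_in = −jZ_0·cot(βl) = −jZ_0/tan(βl)

X_in ≈ -19.8 Ω (capacitive)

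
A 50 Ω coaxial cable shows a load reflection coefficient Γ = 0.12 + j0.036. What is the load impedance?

Z_L ≈ 63.4 + j4.64 Ω

Z_L = Z_0·(1 + Γ)/(1 − Γ) = 50·(1.12 + j0.036)/(0.88 − j0.036)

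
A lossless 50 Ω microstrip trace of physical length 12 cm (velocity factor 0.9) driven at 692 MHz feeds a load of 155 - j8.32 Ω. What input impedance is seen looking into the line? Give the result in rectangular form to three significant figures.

λ = v/f = 0.9·c / 692 MHz = 0.39 m
βl = 2π·l/λ = 2π × 0.308 = 111°
tan(βl) = tan(111°) = -2.64
Z_in = Z_0·(Z_L + jZ_0·tanβl)/(Z_0 + jZ_L·tanβl)
     = 50·(155 − j141)/(28 − j410)

Z_in ≈ 18.4 + j17.7 Ω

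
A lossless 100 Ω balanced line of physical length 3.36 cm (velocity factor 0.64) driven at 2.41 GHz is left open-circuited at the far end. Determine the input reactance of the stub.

λ = v/f = 0.64·c / 2.41 GHz = 0.0797 m
βl = 2π·l/λ = 2π × 0.422 = 152°
tan(βl) = -0.536
For an open-circuited stub, Z_in = −jZ_0·cot(βl) = −jZ_0/tan(βl)

X_in ≈ 187 Ω (inductive)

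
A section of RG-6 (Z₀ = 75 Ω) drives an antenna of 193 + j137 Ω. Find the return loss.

Γ = (118 + j137)/(268 + j137), |Γ| = 0.601
RL = −20·log₁₀|Γ| = −20·log₁₀(0.601)

RL ≈ 4.43 dB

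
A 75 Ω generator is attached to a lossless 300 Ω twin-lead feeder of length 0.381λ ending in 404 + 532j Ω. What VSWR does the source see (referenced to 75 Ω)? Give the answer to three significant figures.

βl = 2π × 0.381 = 137°
tan(βl) = -0.927
Z_in = Z_0·(Z_L + jZ_0·tanβl)/(Z_0 + jZ_L·tanβl) = 87.9 + j137 Ω
Γ_s = (Z_in − Z_s)/(Z_in + Z_s) = (12.9 + j137)/(163 + j137), |Γ_s| = 0.648
VSWR = (1 + |Γ_s|)/(1 − |Γ_s|)

VSWR ≈ 4.68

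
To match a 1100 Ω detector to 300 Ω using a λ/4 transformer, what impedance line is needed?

Z_qwt ≈ 574 Ω

Z_qwt = √(Z_0·R_L) = √(300 × 1100) = √330000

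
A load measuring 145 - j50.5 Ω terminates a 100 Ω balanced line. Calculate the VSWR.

Γ = (Z_L − Z_0)/(Z_L + Z_0) = (45 − j50.5)/(245 − j50.5)
|Γ| = 67.6/250 = 0.27
VSWR = (1 + |Γ|)/(1 − |Γ|) = 1.27/0.73

VSWR ≈ 1.74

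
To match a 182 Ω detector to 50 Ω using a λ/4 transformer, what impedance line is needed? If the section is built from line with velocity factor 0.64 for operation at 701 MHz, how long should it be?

Z_qwt ≈ 95.4 Ω; length ≈ 6.85 cm

Z_qwt = √(Z_0·R_L) = √(50 × 182) = √9100
λ = 0.64·c/f = 0.274 m, so l = λ/4 = 0.0685 m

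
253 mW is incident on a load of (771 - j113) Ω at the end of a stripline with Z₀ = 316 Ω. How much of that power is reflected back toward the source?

P_reflected ≈ 46.6 mW

|Γ| = |(455 − j113)/(1087 − j113)| = 0.429
|Γ|² = 0.184
P_refl = |Γ|²·P_inc = 46.6 mW, P_del = (1 − |Γ|²)·P_inc = 206 mW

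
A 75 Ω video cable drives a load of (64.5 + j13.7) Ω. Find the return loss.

Γ = (-10.5 + j13.7)/(139.5 + j13.7), |Γ| = 0.123
RL = −20·log₁₀|Γ| = −20·log₁₀(0.123)

RL ≈ 18.2 dB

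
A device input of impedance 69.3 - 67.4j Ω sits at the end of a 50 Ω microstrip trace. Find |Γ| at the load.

Γ = (Z_L − Z_0)/(Z_L + Z_0) = (19.3 − j67.4)/(119.3 − j67.4)
|Γ| = 70.1/137

|Γ| ≈ 0.512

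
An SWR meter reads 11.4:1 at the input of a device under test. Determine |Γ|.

|Γ| = (S − 1)/(S + 1) = (11.4 − 1)/(11.4 + 1) = 10.4/12.4

|Γ| ≈ 0.839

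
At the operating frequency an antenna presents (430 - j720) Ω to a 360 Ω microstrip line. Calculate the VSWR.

VSWR ≈ 5.19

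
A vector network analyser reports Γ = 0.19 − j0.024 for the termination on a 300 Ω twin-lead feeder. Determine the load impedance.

Z_L ≈ 440 − j21.9 Ω

Z_L = Z_0·(1 + Γ)/(1 − Γ) = 300·(1.19 − j0.024)/(0.81 + j0.024)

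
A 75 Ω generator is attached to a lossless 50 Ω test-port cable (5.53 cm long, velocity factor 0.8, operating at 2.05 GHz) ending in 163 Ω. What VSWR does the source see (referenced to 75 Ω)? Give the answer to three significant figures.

VSWR ≈ 2.27

λ = v/f = 0.8·c / 2.05 GHz = 0.117 m
βl = 2π·l/λ = 2π × 0.472 = 170°
tan(βl) = -0.175
Z_in = Z_0·(Z_L + jZ_0·tanβl)/(Z_0 + jZ_L·tanβl) = 127 + j63.6 Ω
Γ_s = (Z_in − Z_s)/(Z_in + Z_s) = (51.6 + j63.6)/(202 + j63.6), |Γ_s| = 0.388
VSWR = (1 + |Γ_s|)/(1 − |Γ_s|)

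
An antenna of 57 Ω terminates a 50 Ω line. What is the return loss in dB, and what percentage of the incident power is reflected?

Γ = (57 − 50)/(57 + 50) = 0.0654
RL = −20·log₁₀(0.0654) = 23.7 dB
P_refl/P_inc = |Γ|² = 0.00428

RL ≈ 23.7 dB; 0.428% of incident power reflected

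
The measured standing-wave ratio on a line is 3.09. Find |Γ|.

|Γ| ≈ 0.511

|Γ| = (S − 1)/(S + 1) = (3.09 − 1)/(3.09 + 1) = 2.09/4.09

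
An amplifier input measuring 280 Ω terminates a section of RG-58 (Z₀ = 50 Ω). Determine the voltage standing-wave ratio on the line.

VSWR ≈ 5.6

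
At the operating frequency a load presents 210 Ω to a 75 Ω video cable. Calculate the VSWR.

Γ = (210 − 75)/(210 + 75) = 0.474
VSWR = (1 + 0.474)/(1 − 0.474)

VSWR ≈ 2.8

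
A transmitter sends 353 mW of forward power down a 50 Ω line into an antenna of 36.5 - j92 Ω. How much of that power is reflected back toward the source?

|Γ| = |(-13.5 − j92)/(86.5 − j92)| = 0.736
|Γ|² = 0.542
P_refl = |Γ|²·P_inc = 191 mW, P_del = (1 − |Γ|²)·P_inc = 162 mW

P_reflected ≈ 191 mW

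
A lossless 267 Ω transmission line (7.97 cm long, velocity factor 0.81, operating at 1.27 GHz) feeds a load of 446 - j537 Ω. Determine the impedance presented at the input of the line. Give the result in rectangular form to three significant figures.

λ = v/f = 0.81·c / 1.27 GHz = 0.191 m
βl = 2π·l/λ = 2π × 0.417 = 150°
tan(βl) = tan(150°) = -0.578
Z_in = Z_0·(Z_L + jZ_0·tanβl)/(Z_0 + jZ_L·tanβl)
     = 267·(446 − j691)/(-43.6 − j258)

Z_in ≈ 620 + j566 Ω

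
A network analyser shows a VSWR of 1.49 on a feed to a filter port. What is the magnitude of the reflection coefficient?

|Γ| = (S − 1)/(S + 1) = (1.49 − 1)/(1.49 + 1) = 0.49/2.49

|Γ| ≈ 0.197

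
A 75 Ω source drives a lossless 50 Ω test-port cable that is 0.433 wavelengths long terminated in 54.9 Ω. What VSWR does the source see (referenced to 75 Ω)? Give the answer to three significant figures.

βl = 2π × 0.433 = 156°
tan(βl) = -0.448
Z_in = Z_0·(Z_L + jZ_0·tanβl)/(Z_0 + jZ_L·tanβl) = 53.1 + j3.71 Ω
Γ_s = (Z_in − Z_s)/(Z_in + Z_s) = (-21.9 + j3.71)/(128 + j3.71), |Γ_s| = 0.174
VSWR = (1 + |Γ_s|)/(1 − |Γ_s|)

VSWR ≈ 1.42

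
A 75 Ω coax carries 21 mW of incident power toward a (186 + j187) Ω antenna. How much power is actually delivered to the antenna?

|Γ| = |(111 + j187)/(261 + j187)| = 0.677
|Γ|² = 0.459
P_refl = |Γ|²·P_inc = 9.63 mW, P_del = (1 − |Γ|²)·P_inc = 11.4 mW

P_delivered ≈ 11.4 mW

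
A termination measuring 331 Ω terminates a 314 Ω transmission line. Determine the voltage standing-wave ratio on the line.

VSWR ≈ 1.05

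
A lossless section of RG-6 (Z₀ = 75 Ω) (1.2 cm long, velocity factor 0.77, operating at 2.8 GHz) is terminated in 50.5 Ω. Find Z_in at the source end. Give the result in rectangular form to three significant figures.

λ = v/f = 0.77·c / 2.8 GHz = 0.0825 m
βl = 2π·l/λ = 2π × 0.145 = 52.4°
tan(βl) = tan(52.4°) = 1.3
Z_in = Z_0·(Z_L + jZ_0·tanβl)/(Z_0 + jZ_L·tanβl)
     = 75·(50.5 + j97.3)/(75 + j65.5)

Z_in ≈ 76.8 + j30.2 Ω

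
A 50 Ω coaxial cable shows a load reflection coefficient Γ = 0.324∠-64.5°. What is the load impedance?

Z_L ≈ 54.2 − j35.4 Ω

Z_L = Z_0·(1 + Γ)/(1 − Γ) = 50·(1.14 − j0.292)/(0.861 + j0.292)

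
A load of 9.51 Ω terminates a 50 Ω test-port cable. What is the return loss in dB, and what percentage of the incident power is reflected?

Γ = (9.51 − 50)/(9.51 + 50) = -0.68
RL = −20·log₁₀(0.68) = 3.34 dB
P_refl/P_inc = |Γ|² = 0.463

RL ≈ 3.34 dB; 46.3% of incident power reflected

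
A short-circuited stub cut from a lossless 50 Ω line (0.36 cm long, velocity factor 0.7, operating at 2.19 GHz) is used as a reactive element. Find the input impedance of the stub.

λ = v/f = 0.7·c / 2.19 GHz = 0.0959 m
βl = 2π·l/λ = 2π × 0.0375 = 13.5°
tan(βl) = 0.24
For a short-circuited stub, Z_in = jZ_0·tan(βl)

Z_in ≈ +j12 Ω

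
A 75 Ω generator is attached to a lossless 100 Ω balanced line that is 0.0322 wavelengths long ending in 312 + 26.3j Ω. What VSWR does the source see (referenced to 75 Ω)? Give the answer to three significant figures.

βl = 2π × 0.0322 = 11.6°
tan(βl) = 0.205
Z_in = Z_0·(Z_L + jZ_0·tanβl)/(Z_0 + jZ_L·tanβl) = 249 − j119 Ω
Γ_s = (Z_in − Z_s)/(Z_in + Z_s) = (174 − j119)/(324 − j119), |Γ_s| = 0.611
VSWR = (1 + |Γ_s|)/(1 − |Γ_s|)

VSWR ≈ 4.14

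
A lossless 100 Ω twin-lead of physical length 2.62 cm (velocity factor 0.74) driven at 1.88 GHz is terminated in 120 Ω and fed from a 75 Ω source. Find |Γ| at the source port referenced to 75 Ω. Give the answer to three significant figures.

|Γ| ≈ 0.0664

λ = v/f = 0.74·c / 1.88 GHz = 0.118 m
βl = 2π·l/λ = 2π × 0.222 = 79.9°
tan(βl) = 5.6
Z_in = Z_0·(Z_L + jZ_0·tanβl)/(Z_0 + jZ_L·tanβl) = 84.1 − j5.34 Ω
Γ_s = (Z_in − Z_s)/(Z_in + Z_s) = (9.13 − j5.34)/(159 − j5.34), |Γ_s| = 0.0664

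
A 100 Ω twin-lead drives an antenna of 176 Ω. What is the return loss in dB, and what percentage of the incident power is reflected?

RL ≈ 11.2 dB; 7.58% of incident power reflected

Γ = (176 − 100)/(176 + 100) = 0.275
RL = −20·log₁₀(0.275) = 11.2 dB
P_refl/P_inc = |Γ|² = 0.0758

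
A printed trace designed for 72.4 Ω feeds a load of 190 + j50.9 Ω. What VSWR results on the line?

Γ = (Z_L − Z_0)/(Z_L + Z_0) = (117.6 + j50.9)/(262.4 + j50.9)
|Γ| = 128/267 = 0.479
VSWR = (1 + |Γ|)/(1 − |Γ|) = 1.48/0.521

VSWR ≈ 2.84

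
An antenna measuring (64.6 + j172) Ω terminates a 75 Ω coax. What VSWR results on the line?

VSWR ≈ 8

Γ = (Z_L − Z_0)/(Z_L + Z_0) = (-10.4 + j172)/(139.6 + j172)
|Γ| = 172/222 = 0.778
VSWR = (1 + |Γ|)/(1 − |Γ|) = 1.78/0.222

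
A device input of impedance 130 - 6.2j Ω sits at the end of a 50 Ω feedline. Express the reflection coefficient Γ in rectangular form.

Γ ≈ 0.445 − j0.0191

Γ = (Z_L − Z_0)/(Z_L + Z_0) = (80 − j6.2)/(180 − j6.2)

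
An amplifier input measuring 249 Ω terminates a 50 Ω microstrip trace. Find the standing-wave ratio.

For a purely resistive load, VSWR = R_L/Z_0 or Z_0/R_L (whichever > 1) = 249/50

VSWR ≈ 4.98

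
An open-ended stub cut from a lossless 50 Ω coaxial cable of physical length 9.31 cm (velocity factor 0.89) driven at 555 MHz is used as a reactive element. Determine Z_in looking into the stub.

λ = v/f = 0.89·c / 555 MHz = 0.481 m
βl = 2π·l/λ = 2π × 0.194 = 69.7°
tan(βl) = 2.7
For an open-ended stub, Z_in = −jZ_0·cot(βl) = −jZ_0/tan(βl)

Z_in ≈ −j18.5 Ω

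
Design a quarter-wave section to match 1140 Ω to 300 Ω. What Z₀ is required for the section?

Z_qwt ≈ 585 Ω

Z_qwt = √(Z_0·R_L) = √(300 × 1140) = √342000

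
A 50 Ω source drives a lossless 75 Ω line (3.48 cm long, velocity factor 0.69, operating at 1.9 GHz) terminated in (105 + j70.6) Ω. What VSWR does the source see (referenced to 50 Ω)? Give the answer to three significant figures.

VSWR ≈ 1.55

λ = v/f = 0.69·c / 1.9 GHz = 0.109 m
βl = 2π·l/λ = 2π × 0.319 = 115°
tan(βl) = -2.15
Z_in = Z_0·(Z_L + jZ_0·tanβl)/(Z_0 + jZ_L·tanβl) = 32.4 + j2.35 Ω
Γ_s = (Z_in − Z_s)/(Z_in + Z_s) = (-17.6 + j2.35)/(82.4 + j2.35), |Γ_s| = 0.215
VSWR = (1 + |Γ_s|)/(1 − |Γ_s|)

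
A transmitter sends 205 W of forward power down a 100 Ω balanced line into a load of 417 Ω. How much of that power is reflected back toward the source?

P_reflected ≈ 77.1 W

Γ = (417 − 100)/(417 + 100) = 0.613
|Γ|² = 0.376
P_refl = |Γ|²·P_inc = 77.1 W, P_del = (1 − |Γ|²)·P_inc = 128 W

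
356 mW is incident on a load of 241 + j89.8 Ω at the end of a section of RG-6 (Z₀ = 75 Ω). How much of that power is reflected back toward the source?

P_reflected ≈ 118 mW

|Γ| = |(166 + j89.8)/(316 + j89.8)| = 0.575
|Γ|² = 0.33
P_refl = |Γ|²·P_inc = 118 mW, P_del = (1 − |Γ|²)·P_inc = 238 mW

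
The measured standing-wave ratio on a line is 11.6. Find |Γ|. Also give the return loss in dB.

|Γ| ≈ 0.841; return loss ≈ 1.5 dB

|Γ| = (S − 1)/(S + 1) = (11.6 − 1)/(11.6 + 1) = 10.6/12.6
RL = −20·log₁₀|Γ| = −20·log₁₀(0.841)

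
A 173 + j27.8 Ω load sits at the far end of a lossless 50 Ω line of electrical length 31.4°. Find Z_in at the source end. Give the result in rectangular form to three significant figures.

tan(βl) = tan(31.4°) = 0.61
Z_in = Z_0·(Z_L + jZ_0·tanβl)/(Z_0 + jZ_L·tanβl)
     = 50·(173 + j58.3)/(33 + j106)

Z_in ≈ 48.5 − j66.7 Ω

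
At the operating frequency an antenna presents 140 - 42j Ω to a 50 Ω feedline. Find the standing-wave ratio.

Γ = (Z_L − Z_0)/(Z_L + Z_0) = (90 − j42)/(190 − j42)
|Γ| = 99.3/195 = 0.51
VSWR = (1 + |Γ|)/(1 − |Γ|) = 1.51/0.49

VSWR ≈ 3.08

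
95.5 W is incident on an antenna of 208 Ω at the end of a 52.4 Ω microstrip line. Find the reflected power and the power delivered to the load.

P_reflected ≈ 34.1 W; P_delivered ≈ 61.4 W

Γ = (208 − 52.4)/(208 + 52.4) = 0.598
|Γ|² = 0.357
P_refl = |Γ|²·P_inc = 34.1 W, P_del = (1 − |Γ|²)·P_inc = 61.4 W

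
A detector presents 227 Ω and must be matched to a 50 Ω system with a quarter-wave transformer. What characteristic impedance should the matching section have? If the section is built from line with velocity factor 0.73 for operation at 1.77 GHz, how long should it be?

Z_qwt ≈ 107 Ω; length ≈ 3.09 cm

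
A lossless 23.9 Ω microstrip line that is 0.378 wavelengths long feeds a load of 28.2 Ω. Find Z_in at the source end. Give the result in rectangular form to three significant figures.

βl = 2π × 0.378 = 136°
tan(βl) = tan(136°) = -0.963
Z_in = Z_0·(Z_L + jZ_0·tanβl)/(Z_0 + jZ_L·tanβl)
     = 23.9·(28.2 − j23)/(23.9 − j27.2)

Z_in ≈ 23.7 + j3.94 Ω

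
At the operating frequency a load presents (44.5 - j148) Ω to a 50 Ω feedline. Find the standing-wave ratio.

Γ = (Z_L − Z_0)/(Z_L + Z_0) = (-5.5 − j148)/(94.5 − j148)
|Γ| = 148/176 = 0.843
VSWR = (1 + |Γ|)/(1 − |Γ|) = 1.84/0.157

VSWR ≈ 11.8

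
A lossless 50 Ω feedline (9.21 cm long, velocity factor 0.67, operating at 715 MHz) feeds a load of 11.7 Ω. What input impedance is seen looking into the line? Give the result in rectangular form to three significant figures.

Z_in ≈ 44.6 − j74.6 Ω

λ = v/f = 0.67·c / 715 MHz = 0.281 m
βl = 2π·l/λ = 2π × 0.328 = 118°
tan(βl) = tan(118°) = -1.89
Z_in = Z_0·(Z_L + jZ_0·tanβl)/(Z_0 + jZ_L·tanβl)
     = 50·(11.7 − j94.3)/(50 − j22.1)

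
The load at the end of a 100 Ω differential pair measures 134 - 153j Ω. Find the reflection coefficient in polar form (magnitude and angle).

Γ ≈ 0.561 ∠ -44.3°

Γ = (Z_L − Z_0)/(Z_L + Z_0) = (34 − j153)/(234 − j153)
|Γ| = 157/280 = 0.561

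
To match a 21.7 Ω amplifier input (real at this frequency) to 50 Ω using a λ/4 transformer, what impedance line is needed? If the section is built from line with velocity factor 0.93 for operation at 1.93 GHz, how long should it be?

Z_qwt ≈ 32.9 Ω; length ≈ 3.61 cm

Z_qwt = √(Z_0·R_L) = √(50 × 21.7) = √1085
λ = 0.93·c/f = 0.145 m, so l = λ/4 = 0.0361 m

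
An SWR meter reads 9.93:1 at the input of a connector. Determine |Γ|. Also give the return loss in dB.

|Γ| = (S − 1)/(S + 1) = (9.93 − 1)/(9.93 + 1) = 8.93/10.9
RL = −20·log₁₀|Γ| = −20·log₁₀(0.817)

|Γ| ≈ 0.817; return loss ≈ 1.76 dB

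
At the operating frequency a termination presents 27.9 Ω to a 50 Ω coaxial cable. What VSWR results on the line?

VSWR ≈ 1.79

For a purely resistive load, VSWR = R_L/Z_0 or Z_0/R_L (whichever > 1) = 50/27.9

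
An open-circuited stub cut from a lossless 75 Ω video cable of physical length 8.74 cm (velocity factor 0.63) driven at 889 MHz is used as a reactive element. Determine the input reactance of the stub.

λ = v/f = 0.63·c / 889 MHz = 0.213 m
βl = 2π·l/λ = 2π × 0.411 = 148°
tan(βl) = -0.625
For an open-circuited stub, Z_in = −jZ_0·cot(βl) = −jZ_0/tan(βl)

X_in ≈ 120 Ω (inductive)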